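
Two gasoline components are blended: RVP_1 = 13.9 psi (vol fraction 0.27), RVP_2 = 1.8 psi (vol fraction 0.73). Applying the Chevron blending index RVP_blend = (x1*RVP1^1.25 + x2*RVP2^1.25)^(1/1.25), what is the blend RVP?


Chevron index: RVP_blend = (sum xi*RVPi^1.25)^(1/1.25)
RVP^1.25 terms: 0.27 * 13.9^1.25 + 0.73 * 1.8^1.25 = 8.76856
RVP_blend = 8.76856^(1/1.25) = 5.680

5.680 psi


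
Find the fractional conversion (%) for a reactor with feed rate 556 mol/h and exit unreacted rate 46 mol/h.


X = (F_in - F_out) / F_in * 100
Moles reacted = 556 - 46 = 510
X = 510 / 556 * 100
= 0.9173 * 100
= 91.73 %

91.73 %


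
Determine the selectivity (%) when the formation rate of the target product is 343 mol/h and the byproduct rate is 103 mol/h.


Selectivity = desired / (desired + undesired) * 100
Total products = 343 + 103 = 446 mol/h
S = 343 / 446 * 100
= 0.7691 * 100
= 76.91 %

76.91 %


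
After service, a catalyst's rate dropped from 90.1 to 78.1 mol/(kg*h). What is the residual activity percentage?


Activity (%) = (rate_used / rate_fresh) * 100
rate_used = 78.1, rate_fresh = 90.1
= (78.1 / 90.1) * 100
= 0.8668 * 100 = 86.68

86.68 %


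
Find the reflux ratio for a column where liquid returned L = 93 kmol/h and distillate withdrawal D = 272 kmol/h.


Reflux ratio definition: R = L / D (liquid returned / distillate withdrawn)
L = 93 kmol/h, D = 272 kmol/h
R = 93 / 272 = 0.3419

0.3419


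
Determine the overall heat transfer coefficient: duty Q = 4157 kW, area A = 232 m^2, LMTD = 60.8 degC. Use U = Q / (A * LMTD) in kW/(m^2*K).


From Q = U*A*LMTD, U = Q / (A * LMTD)
U = 4157 / (232 * 60.8) = 4157 / 14105.6 = 0.2947

0.2947 kW/(m^2*K)


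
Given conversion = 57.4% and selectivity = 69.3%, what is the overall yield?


Overall yield = conversion (%) * selectivity (%) / 100
Conversion = 57.4%, Selectivity = 69.3%
Y = 57.4 * 69.3 / 100
= 39.7782 %

39.7782 %


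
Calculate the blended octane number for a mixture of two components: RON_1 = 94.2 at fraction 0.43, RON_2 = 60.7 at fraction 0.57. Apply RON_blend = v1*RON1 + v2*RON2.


Linear blending: RON_blend = sum(vi * RONi)
Contribution 1: 0.43 * 94.2 = 40.506
Contribution 2: 0.57 * 60.7 = 34.599
RON_blend = 40.506 + 34.599 = 75.105

75.105


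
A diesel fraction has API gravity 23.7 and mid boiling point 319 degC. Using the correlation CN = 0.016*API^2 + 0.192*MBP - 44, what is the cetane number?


CN = 0.016 * 23.7^2 + 0.192 * 319 - 44
CN = 8.98704 + 61.248 - 44 = 26.23504

26.23504


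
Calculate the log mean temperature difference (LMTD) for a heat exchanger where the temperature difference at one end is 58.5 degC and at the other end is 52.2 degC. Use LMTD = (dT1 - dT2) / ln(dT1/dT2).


LMTD = (dT1 - dT2) / ln(dT1/dT2)
= (58.5 - 52.2) / ln(58.5 / 52.2) = 6.3 / 0.113944 = 55.29

55.29 degC


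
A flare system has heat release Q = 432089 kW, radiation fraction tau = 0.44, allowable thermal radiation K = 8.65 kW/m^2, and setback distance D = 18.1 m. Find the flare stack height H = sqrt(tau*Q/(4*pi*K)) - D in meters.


tau*Q/(4*pi*K) = 0.44 * 432089 / (4 * pi * 8.65) = 1749.04
sqrt(1749.04) = 41.8215
H = 41.8215 - 18.1 = 23.72

23.72 m


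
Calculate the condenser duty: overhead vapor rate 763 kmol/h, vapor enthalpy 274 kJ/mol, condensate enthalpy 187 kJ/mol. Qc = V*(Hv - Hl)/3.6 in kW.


Qc = 763 * (274 - 187) / 3.6 = 763 * 87 / 3.6 = 18440

18440 kW


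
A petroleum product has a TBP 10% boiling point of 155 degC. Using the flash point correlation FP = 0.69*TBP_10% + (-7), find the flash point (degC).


FP = 0.69 * 155 + (-7) = 99.95

99.95 degC


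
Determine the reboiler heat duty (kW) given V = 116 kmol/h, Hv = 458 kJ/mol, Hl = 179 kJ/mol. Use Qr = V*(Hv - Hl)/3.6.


Qr = 116 * (458 - 179) / 3.6 = 116 * 279 / 3.6 = 8990

8990 kW


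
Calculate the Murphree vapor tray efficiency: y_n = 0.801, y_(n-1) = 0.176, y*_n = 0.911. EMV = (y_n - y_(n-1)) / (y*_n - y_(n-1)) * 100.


Murphree vapor efficiency: EMV = (y_n - y_(n-1)) / (y*_n - y_(n-1)) * 100
EMV = (0.801 - 0.176) / (0.911 - 0.176) * 100 = 0.625 / 0.735 * 100 = 85.03

85.03 %


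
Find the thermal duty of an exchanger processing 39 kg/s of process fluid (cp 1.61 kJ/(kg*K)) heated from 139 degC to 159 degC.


Q = m_dot * cp * delta_T
delta_T = 159 - 139 = 20 K
Q = 39 * 1.61 * 20
= 62.79 * 20
= 1255.8 kW

1255.8 kW


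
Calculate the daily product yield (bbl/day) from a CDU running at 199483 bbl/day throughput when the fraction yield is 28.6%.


Crude throughput = 199483 bbl/day
Fraction yield = 28.6%
yield = throughput * fraction / 100
yield = 199483 * 28.6 / 100 = 57052.138

57052.138 bbl/day


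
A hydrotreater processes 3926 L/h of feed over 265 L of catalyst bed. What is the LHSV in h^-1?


LHSV = volumetric feed rate / catalyst volume
= 3926 L/h / 265 L
= 14.82 h^-1

14.82 h^-1


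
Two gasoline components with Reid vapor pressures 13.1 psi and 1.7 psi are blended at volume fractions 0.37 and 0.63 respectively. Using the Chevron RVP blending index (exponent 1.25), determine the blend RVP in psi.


Chevron index: RVP_blend = (sum xi*RVPi^1.25)^(1/1.25)
RVP^1.25 terms: 0.37 * 13.1^1.25 + 0.63 * 1.7^1.25 = 10.4442
RVP_blend = 10.4442^(1/1.25) = 6.533

6.533 psi


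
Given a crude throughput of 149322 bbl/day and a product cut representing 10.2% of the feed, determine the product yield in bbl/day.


Crude throughput = 149322 bbl/day
Fraction yield = 10.2%
yield = throughput * fraction / 100
yield = 149322 * 10.2 / 100 = 15230.844

15230.844 bbl/day


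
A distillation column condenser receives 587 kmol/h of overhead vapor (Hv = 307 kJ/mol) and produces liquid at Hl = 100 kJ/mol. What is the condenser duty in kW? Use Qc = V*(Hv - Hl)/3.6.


Qc = 587 * (307 - 100) / 3.6 = 587 * 207 / 3.6 = 33750

33750 kW


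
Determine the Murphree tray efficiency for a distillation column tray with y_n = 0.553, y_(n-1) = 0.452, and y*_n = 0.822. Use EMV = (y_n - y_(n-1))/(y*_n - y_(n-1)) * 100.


Murphree vapor efficiency: EMV = (y_n - y_(n-1)) / (y*_n - y_(n-1)) * 100
EMV = (0.553 - 0.452) / (0.822 - 0.452) * 100 = 0.101 / 0.37 * 100 = 27.30

27.30 %


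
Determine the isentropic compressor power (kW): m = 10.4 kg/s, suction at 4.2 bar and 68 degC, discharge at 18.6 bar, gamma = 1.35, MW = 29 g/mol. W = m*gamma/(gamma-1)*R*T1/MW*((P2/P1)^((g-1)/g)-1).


Isentropic work: W = m*(gamma/(gamma-1))*(R*T1/MW)*((P2/P1)^((gamma-1)/gamma) - 1)
T1 = 68 + 273.15 = 341.15 K
Pressure ratio = 18.6 / 4.2 = 4.42857
Exponent = (1.35 - 1)/1.35 = 0.259259
(P2/P1)^exp - 1 = 4.42857^0.259259 - 1 = 0.470786
W = 10.4 * 1.35 / 0.35 * 8.314 * 341.15 / 29 * 0.470786 = 1847

1847 kW


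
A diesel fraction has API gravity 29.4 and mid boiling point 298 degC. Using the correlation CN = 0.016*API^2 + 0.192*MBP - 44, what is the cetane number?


CN = 0.016 * 29.4^2 + 0.192 * 298 - 44
CN = 13.82976 + 57.216 - 44 = 27.04576

27.04576


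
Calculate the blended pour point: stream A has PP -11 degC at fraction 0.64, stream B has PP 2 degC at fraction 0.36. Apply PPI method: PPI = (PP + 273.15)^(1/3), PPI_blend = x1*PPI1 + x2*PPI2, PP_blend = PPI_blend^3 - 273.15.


PPI_1 = (-11 + 273.15)^(1/3) = 6.400049
PPI_2 = (2 + 273.15)^(1/3) = 6.504139
PPI_blend = 0.64 * 6.400049 + 0.36 * 6.504139 = 6.437521
PP_blend = 6.437521^3 - 273.15 = 266.7817 - 273.15 = -6.37

-6.37 degC


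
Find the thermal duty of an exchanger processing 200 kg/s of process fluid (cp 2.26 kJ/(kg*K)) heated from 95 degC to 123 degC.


Q = m_dot * cp * delta_T
delta_T = 123 - 95 = 28 K
Q = 200 * 2.26 * 28
= 452 * 28
= 12656 kW

12656 kW


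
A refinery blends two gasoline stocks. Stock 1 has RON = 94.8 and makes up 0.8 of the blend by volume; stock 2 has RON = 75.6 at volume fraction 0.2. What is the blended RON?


Linear blending: RON_blend = sum(vi * RONi)
Contribution 1: 0.8 * 94.8 = 75.84
Contribution 2: 0.2 * 75.6 = 15.12
RON_blend = 75.84 + 15.12 = 90.96

90.96


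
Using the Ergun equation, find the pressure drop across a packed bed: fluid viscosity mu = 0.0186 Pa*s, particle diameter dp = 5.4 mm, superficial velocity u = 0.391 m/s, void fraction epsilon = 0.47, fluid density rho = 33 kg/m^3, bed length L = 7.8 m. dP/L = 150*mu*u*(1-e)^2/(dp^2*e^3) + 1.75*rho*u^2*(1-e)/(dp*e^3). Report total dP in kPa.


dp = 5.4 mm = 0.0054 m
Viscous term = 150*0.0186*0.391*(1-0.47)^2 / (0.0054^2*0.47^3) = 101217
Inertial term = 1.75*33*0.391^2*(1-0.47) / (0.0054*0.47^3) = 8346.3
dP/L = 101217 + 8346.3 = 109563 Pa/m
dP = 109563 * 7.8 / 1000 = 854.6 kPa

854.6 kPa


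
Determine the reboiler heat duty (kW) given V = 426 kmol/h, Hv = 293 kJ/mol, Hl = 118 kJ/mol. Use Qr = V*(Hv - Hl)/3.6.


Qr = 426 * (293 - 118) / 3.6 = 426 * 175 / 3.6 = 20710

20710 kW


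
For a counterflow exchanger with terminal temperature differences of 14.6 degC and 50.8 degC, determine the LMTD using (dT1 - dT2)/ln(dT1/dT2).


LMTD = (dT1 - dT2) / ln(dT1/dT2)
= (14.6 - 50.8) / ln(14.6 / 50.8) = -36.2 / -1.24687 = 29.03

29.03 degC


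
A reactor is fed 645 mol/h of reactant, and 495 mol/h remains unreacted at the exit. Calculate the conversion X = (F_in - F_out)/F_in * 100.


X = (F_in - F_out) / F_in * 100
Moles reacted = 645 - 495 = 150
X = 150 / 645 * 100
= 0.2326 * 100
= 23.26 %

23.26 %


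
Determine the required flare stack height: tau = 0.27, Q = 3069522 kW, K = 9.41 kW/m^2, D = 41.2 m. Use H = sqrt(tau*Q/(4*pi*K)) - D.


tau*Q/(4*pi*K) = 0.27 * 3069522 / (4 * pi * 9.41) = 7008.66
sqrt(7008.66) = 83.7177
H = 83.7177 - 41.2 = 42.52

42.52 m


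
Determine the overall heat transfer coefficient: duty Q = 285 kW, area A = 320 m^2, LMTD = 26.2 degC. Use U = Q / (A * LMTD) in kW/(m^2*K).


From Q = U*A*LMTD, U = Q / (A * LMTD)
U = 285 / (320 * 26.2) = 285 / 8384 = 0.03399

0.03399 kW/(m^2*K)


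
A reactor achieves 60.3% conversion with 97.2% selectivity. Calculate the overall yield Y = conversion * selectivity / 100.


Overall yield = conversion (%) * selectivity (%) / 100
Conversion = 60.3%, Selectivity = 97.2%
Y = 60.3 * 97.2 / 100
= 58.6116 %

58.6116 %


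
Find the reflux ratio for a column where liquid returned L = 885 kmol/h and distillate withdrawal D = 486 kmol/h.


Reflux ratio definition: R = L / D (liquid returned / distillate withdrawn)
L = 885 kmol/h, D = 486 kmol/h
R = 885 / 486 = 1.821

1.821


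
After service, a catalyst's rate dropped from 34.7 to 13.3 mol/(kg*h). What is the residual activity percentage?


Activity (%) = (rate_used / rate_fresh) * 100
rate_used = 13.3, rate_fresh = 34.7
= (13.3 / 34.7) * 100
= 0.3833 * 100 = 38.33

38.33 %


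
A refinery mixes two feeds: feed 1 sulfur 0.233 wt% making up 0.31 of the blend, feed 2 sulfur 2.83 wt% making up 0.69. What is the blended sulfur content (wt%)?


Linear sulfur blending: S_blend = x1*S1 + x2*S2
Contribution 1: 0.31 * 0.233 = 0.07223 wt%
Contribution 2: 0.69 * 2.83 = 1.9527 wt%
S_blend = 0.07223 + 1.9527 = 2.02493

2.02493 wt%


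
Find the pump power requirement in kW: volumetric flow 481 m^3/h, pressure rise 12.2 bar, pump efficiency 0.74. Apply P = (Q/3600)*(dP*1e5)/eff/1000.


Q = 481 / 3600 = 0.133611 m^3/s
P = 0.133611 * (12.2 * 1e5) / 0.74 / 1000 = 220.3

220.3 kW


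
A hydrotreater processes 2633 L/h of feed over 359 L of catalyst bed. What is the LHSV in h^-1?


LHSV = volumetric feed rate / catalyst volume
= 2633 L/h / 359 L
= 7.334 h^-1

7.334 h^-1


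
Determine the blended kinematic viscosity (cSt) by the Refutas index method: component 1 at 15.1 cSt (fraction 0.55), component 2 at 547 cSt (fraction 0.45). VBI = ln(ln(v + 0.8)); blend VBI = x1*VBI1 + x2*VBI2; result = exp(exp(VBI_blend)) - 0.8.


Refutas method: VBN_i = 14.534*ln(ln(visc_i + 0.8)) + 10.975, blended linearly by mass fraction; since VBN is linear in VBI_i = ln(ln(visc_i + 0.8)) and the fractions sum to 1, blend VBI directly: visc = exp(exp(VBI_blend)) - 0.8
VBI_1 = ln(ln(15.1 + 0.8)) = 1.01752
VBI_2 = ln(ln(547 + 0.8)) = 1.84149
VBI_blend = 0.55 * 1.01752 + 0.45 * 1.84149 = 1.38831
visc_blend = exp(exp(1.38831)) - 0.8 = 54.24

54.24 cSt


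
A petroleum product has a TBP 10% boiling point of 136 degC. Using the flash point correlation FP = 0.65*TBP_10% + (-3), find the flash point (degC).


FP = 0.65 * 136 + (-3) = 85.4

85.4 degC


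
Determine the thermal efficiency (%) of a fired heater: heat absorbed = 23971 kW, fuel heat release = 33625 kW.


Furnace efficiency = Q_absorbed / Q_fuel * 100
= 23971 / 33625 * 100 = 71.29

71.29 %


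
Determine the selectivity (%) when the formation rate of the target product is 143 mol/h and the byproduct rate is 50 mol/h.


Selectivity = desired / (desired + undesired) * 100
Total products = 143 + 50 = 193 mol/h
S = 143 / 193 * 100
= 0.7409 * 100
= 74.09 %

74.09 %


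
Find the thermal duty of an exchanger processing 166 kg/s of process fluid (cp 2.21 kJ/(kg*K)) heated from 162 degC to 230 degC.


Q = m_dot * cp * delta_T
delta_T = 230 - 162 = 68 K
Q = 166 * 2.21 * 68
= 366.86 * 68
= 24946.48 kW

24946.48 kW


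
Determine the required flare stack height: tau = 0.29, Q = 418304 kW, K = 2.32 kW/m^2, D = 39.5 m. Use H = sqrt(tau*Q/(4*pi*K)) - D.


tau*Q/(4*pi*K) = 0.29 * 418304 / (4 * pi * 2.32) = 4160.95
sqrt(4160.95) = 64.5054
H = 64.5054 - 39.5 = 25.01

25.01 m


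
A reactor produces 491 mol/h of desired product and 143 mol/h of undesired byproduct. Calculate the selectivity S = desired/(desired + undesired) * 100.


Selectivity = desired / (desired + undesired) * 100
Total products = 491 + 143 = 634 mol/h
S = 491 / 634 * 100
= 0.7744 * 100
= 77.44 %

77.44 %


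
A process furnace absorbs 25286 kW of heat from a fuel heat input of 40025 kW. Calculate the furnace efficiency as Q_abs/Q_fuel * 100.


Furnace efficiency = Q_absorbed / Q_fuel * 100
= 25286 / 40025 * 100 = 63.18

63.18 %


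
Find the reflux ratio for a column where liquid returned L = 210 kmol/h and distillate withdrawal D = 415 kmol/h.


Reflux ratio definition: R = L / D (liquid returned / distillate withdrawn)
L = 210 kmol/h, D = 415 kmol/h
R = 210 / 415 = 0.5060

0.5060


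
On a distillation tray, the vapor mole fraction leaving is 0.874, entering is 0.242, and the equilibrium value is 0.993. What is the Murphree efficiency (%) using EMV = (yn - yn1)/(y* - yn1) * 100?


Murphree vapor efficiency: EMV = (y_n - y_(n-1)) / (y*_n - y_(n-1)) * 100
EMV = (0.874 - 0.242) / (0.993 - 0.242) * 100 = 0.632 / 0.751 * 100 = 84.15

84.15 %


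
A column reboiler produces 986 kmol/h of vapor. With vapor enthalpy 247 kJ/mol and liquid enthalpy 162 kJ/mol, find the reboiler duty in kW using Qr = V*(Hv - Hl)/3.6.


Qr = 986 * (247 - 162) / 3.6 = 986 * 85 / 3.6 = 23280

23280 kW


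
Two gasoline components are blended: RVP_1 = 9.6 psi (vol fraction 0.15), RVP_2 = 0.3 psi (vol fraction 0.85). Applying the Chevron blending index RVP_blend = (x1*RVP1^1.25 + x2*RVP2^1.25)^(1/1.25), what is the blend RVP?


Chevron index: RVP_blend = (sum xi*RVPi^1.25)^(1/1.25)
RVP^1.25 terms: 0.15 * 9.6^1.25 + 0.85 * 0.3^1.25 = 2.72344
RVP_blend = 2.72344^(1/1.25) = 2.229

2.229 psi


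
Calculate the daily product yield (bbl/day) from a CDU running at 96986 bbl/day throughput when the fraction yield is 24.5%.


Crude throughput = 96986 bbl/day
Fraction yield = 24.5%
yield = throughput * fraction / 100
yield = 96986 * 24.5 / 100 = 23761.57

23761.57 bbl/day


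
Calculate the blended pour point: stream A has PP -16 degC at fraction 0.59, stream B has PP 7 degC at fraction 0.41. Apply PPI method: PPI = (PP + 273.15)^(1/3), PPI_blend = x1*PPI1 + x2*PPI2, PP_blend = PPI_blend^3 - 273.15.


PPI_1 = (-16 + 273.15)^(1/3) = 6.359098
PPI_2 = (7 + 273.15)^(1/3) = 6.543301
PPI_blend = 0.59 * 6.359098 + 0.41 * 6.543301 = 6.434621
PP_blend = 6.434621^3 - 273.15 = 266.4213 - 273.15 = -6.73

-6.73 degC


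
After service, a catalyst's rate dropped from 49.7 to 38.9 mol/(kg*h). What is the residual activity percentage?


Activity (%) = (rate_used / rate_fresh) * 100
rate_used = 38.9, rate_fresh = 49.7
= (38.9 / 49.7) * 100
= 0.7827 * 100 = 78.27

78.27 %


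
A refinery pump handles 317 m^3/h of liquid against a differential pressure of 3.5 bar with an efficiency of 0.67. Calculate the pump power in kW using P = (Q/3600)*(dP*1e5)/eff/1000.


Q = 317 / 3600 = 0.0880556 m^3/s
P = 0.0880556 * (3.5 * 1e5) / 0.67 / 1000 = 46.00

46.00 kW


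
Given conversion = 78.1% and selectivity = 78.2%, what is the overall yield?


Overall yield = conversion (%) * selectivity (%) / 100
Conversion = 78.1%, Selectivity = 78.2%
Y = 78.1 * 78.2 / 100
= 61.0742 %

61.0742 %


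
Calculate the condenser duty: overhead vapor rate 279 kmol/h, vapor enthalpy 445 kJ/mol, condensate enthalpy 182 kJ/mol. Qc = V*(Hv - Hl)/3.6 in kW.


Qc = 279 * (445 - 182) / 3.6 = 279 * 263 / 3.6 = 20380

20380 kW


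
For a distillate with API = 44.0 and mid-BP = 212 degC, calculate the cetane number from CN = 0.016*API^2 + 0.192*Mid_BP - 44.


CN = 0.016 * 44.0^2 + 0.192 * 212 - 44
CN = 30.976 + 40.704 - 44 = 27.68

27.68


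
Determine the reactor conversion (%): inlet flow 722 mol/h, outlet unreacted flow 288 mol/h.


X = (F_in - F_out) / F_in * 100
Moles reacted = 722 - 288 = 434
X = 434 / 722 * 100
= 0.6011 * 100
= 60.11 %

60.11 %


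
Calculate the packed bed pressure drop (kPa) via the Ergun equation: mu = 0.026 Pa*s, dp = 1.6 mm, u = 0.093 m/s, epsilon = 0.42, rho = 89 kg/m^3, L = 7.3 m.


dp = 1.6 mm = 0.0016 m
Viscous term = 150*0.026*0.093*(1-0.42)^2 / (0.0016^2*0.42^3) = 643303
Inertial term = 1.75*89*0.093^2*(1-0.42) / (0.0016*0.42^3) = 6591.04
dP/L = 643303 + 6591.04 = 649894 Pa/m
dP = 649894 * 7.3 / 1000 = 4744 kPa

4744 kPa


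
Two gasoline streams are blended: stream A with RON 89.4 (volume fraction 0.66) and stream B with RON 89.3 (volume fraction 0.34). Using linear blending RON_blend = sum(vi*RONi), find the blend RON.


Linear blending: RON_blend = sum(vi * RONi)
Contribution 1: 0.66 * 89.4 = 59.004
Contribution 2: 0.34 * 89.3 = 30.362
RON_blend = 59.004 + 30.362 = 89.366

89.366


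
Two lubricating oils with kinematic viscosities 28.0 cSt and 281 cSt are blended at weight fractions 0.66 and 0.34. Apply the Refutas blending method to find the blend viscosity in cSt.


Refutas method: VBN_i = 14.534*ln(ln(visc_i + 0.8)) + 10.975, blended linearly by mass fraction; since VBN is linear in VBI_i = ln(ln(visc_i + 0.8)) and the fractions sum to 1, blend VBI directly: visc = exp(exp(VBI_blend)) - 0.8
VBI_1 = ln(ln(28.0 + 0.8)) = 1.21205
VBI_2 = ln(ln(281 + 0.8)) = 1.7301
VBI_blend = 0.66 * 1.21205 + 0.34 * 1.7301 = 1.38819
visc_blend = exp(exp(1.38819)) - 0.8 = 54.21

54.21 cSt


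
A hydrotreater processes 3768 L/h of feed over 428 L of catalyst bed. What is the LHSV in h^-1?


LHSV = volumetric feed rate / catalyst volume
= 3768 L/h / 428 L
= 8.804 h^-1

8.804 h^-1


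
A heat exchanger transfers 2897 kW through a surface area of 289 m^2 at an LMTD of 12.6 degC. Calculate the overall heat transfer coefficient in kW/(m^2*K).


From Q = U*A*LMTD, U = Q / (A * LMTD)
U = 2897 / (289 * 12.6) = 2897 / 3641.4 = 0.7956

0.7956 kW/(m^2*K)


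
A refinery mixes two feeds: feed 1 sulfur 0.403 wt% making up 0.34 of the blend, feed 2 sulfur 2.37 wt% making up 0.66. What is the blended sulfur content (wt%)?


Linear sulfur blending: S_blend = x1*S1 + x2*S2
Contribution 1: 0.34 * 0.403 = 0.13702 wt%
Contribution 2: 0.66 * 2.37 = 1.5642 wt%
S_blend = 0.13702 + 1.5642 = 1.70122

1.70122 wt%


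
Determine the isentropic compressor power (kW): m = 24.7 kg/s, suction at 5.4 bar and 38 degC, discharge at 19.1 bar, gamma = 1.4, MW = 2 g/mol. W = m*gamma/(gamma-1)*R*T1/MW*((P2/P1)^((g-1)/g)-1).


Isentropic work: W = m*(gamma/(gamma-1))*(R*T1/MW)*((P2/P1)^((gamma-1)/gamma) - 1)
T1 = 38 + 273.15 = 311.15 K
Pressure ratio = 19.1 / 5.4 = 3.53704
Exponent = (1.4 - 1)/1.4 = 0.285714
(P2/P1)^exp - 1 = 3.53704^0.285714 - 1 = 0.434677
W = 24.7 * 1.4 / 0.4 * 8.314 * 311.15 / 2 * 0.434677 = 48610

48610 kW


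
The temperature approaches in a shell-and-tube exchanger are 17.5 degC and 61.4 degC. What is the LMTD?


LMTD = (dT1 - dT2) / ln(dT1/dT2)
= (17.5 - 61.4) / ln(17.5 / 61.4) = -43.9 / -1.25521 = 34.97

34.97 degC


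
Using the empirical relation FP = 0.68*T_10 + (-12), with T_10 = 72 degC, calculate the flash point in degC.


FP = 0.68 * 72 + (-12) = 36.96

36.96 degC


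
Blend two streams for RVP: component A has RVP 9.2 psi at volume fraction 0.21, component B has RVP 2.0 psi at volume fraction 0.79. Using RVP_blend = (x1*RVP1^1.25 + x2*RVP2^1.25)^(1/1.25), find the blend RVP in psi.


Chevron index: RVP_blend = (sum xi*RVPi^1.25)^(1/1.25)
RVP^1.25 terms: 0.21 * 9.2^1.25 + 0.79 * 2.0^1.25 = 5.24371
RVP_blend = 5.24371^(1/1.25) = 3.765

3.765 psi


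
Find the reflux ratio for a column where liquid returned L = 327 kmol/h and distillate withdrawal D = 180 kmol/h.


Reflux ratio definition: R = L / D (liquid returned / distillate withdrawn)
L = 327 kmol/h, D = 180 kmol/h
R = 327 / 180 = 1.817

1.817


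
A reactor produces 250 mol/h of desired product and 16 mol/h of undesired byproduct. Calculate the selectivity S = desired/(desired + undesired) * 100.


Selectivity = desired / (desired + undesired) * 100
Total products = 250 + 16 = 266 mol/h
S = 250 / 266 * 100
= 0.9398 * 100
= 93.98 %

93.98 %


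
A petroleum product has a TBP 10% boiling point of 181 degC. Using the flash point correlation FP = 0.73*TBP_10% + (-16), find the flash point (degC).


FP = 0.73 * 181 + (-16) = 116.13

116.13 degC


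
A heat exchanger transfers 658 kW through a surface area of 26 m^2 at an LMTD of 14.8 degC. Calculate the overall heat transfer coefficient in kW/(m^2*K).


From Q = U*A*LMTD, U = Q / (A * LMTD)
U = 658 / (26 * 14.8) = 658 / 384.8 = 1.710

1.710 kW/(m^2*K)


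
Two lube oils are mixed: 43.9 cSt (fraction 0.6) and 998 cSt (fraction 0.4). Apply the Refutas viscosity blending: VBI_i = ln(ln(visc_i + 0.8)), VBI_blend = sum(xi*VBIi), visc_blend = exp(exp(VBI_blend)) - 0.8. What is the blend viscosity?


Refutas method: VBN_i = 14.534*ln(ln(visc_i + 0.8)) + 10.975, blended linearly by mass fraction; since VBN is linear in VBI_i = ln(ln(visc_i + 0.8)) and the fractions sum to 1, blend VBI directly: visc = exp(exp(VBI_blend)) - 0.8
VBI_1 = ln(ln(43.9 + 0.8)) = 1.33499
VBI_2 = ln(ln(998 + 0.8)) = 1.93247
VBI_blend = 0.6 * 1.33499 + 0.4 * 1.93247 = 1.57398
visc_blend = exp(exp(1.57398)) - 0.8 = 123.9

123.9 cSt


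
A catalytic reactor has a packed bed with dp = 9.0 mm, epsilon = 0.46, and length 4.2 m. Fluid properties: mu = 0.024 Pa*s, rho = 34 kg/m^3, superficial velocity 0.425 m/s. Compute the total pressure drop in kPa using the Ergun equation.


dp = 9.0 mm = 0.009 m
Viscous term = 150*0.024*0.425*(1-0.46)^2 / (0.009^2*0.46^3) = 56587.5
Inertial term = 1.75*34*0.425^2*(1-0.46) / (0.009*0.46^3) = 6624.8
dP/L = 56587.5 + 6624.8 = 63212.3 Pa/m
dP = 63212.3 * 4.2 / 1000 = 265.5 kPa

265.5 kPa


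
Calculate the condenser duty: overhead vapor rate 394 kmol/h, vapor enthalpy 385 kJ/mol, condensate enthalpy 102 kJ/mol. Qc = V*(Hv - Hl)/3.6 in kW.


Qc = 394 * (385 - 102) / 3.6 = 394 * 283 / 3.6 = 30970

30970 kW


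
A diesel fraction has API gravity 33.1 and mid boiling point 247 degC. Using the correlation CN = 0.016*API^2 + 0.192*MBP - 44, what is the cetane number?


CN = 0.016 * 33.1^2 + 0.192 * 247 - 44
CN = 17.52976 + 47.424 - 44 = 20.95376

20.95376


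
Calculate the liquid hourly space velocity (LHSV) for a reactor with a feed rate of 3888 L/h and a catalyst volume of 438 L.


LHSV = volumetric feed rate / catalyst volume
= 3888 L/h / 438 L
= 8.877 h^-1

8.877 h^-1


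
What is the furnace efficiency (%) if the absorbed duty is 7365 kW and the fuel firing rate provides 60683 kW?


Furnace efficiency = Q_absorbed / Q_fuel * 100
= 7365 / 60683 * 100 = 12.14

12.14 %


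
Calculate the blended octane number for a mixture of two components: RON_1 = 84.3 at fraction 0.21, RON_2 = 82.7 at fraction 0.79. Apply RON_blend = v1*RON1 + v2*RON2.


Linear blending: RON_blend = sum(vi * RONi)
Contribution 1: 0.21 * 84.3 = 17.703
Contribution 2: 0.79 * 82.7 = 65.333
RON_blend = 17.703 + 65.333 = 83.036

83.036


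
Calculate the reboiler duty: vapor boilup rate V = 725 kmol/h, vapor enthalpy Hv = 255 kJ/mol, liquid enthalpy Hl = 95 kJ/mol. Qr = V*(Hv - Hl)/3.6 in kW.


Qr = 725 * (255 - 95) / 3.6 = 725 * 160 / 3.6 = 32220

32220 kW


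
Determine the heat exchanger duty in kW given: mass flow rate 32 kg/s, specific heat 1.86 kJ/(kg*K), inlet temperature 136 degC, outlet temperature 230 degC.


Q = m_dot * cp * delta_T
delta_T = 230 - 136 = 94 K
Q = 32 * 1.86 * 94
= 59.52 * 94
= 5594.88 kW

5594.88 kW


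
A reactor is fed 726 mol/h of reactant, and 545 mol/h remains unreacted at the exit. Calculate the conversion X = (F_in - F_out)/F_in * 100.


X = (F_in - F_out) / F_in * 100
Moles reacted = 726 - 545 = 181
X = 181 / 726 * 100
= 0.2493 * 100
= 24.93 %

24.93 %


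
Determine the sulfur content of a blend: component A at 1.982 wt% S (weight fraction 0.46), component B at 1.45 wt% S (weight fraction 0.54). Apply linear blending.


Linear sulfur blending: S_blend = x1*S1 + x2*S2
Contribution 1: 0.46 * 1.982 = 0.91172 wt%
Contribution 2: 0.54 * 1.45 = 0.783 wt%
S_blend = 0.91172 + 0.783 = 1.69472

1.69472 wt%


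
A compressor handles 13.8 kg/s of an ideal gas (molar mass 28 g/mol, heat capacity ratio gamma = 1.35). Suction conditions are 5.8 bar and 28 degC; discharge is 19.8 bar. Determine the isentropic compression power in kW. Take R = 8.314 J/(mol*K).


Isentropic work: W = m*(gamma/(gamma-1))*(R*T1/MW)*((P2/P1)^((gamma-1)/gamma) - 1)
T1 = 28 + 273.15 = 301.15 K
Pressure ratio = 19.8 / 5.8 = 3.41379
Exponent = (1.35 - 1)/1.35 = 0.259259
(P2/P1)^exp - 1 = 3.41379^0.259259 - 1 = 0.374822
W = 13.8 * 1.35 / 0.35 * 8.314 * 301.15 / 28 * 0.374822 = 1784

1784 kW


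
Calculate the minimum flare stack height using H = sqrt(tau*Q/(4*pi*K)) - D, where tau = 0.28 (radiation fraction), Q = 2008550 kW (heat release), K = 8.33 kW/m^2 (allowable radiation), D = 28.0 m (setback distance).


tau*Q/(4*pi*K) = 0.28 * 2008550 / (4 * pi * 8.33) = 5372.62
sqrt(5372.62) = 73.2982
H = 73.2982 - 28.0 = 45.30

45.30 m


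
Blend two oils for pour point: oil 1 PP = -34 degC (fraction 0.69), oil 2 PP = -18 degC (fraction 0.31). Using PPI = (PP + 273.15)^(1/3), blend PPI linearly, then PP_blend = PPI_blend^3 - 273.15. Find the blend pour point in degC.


PPI_1 = (-34 + 273.15)^(1/3) = 6.20712
PPI_2 = (-18 + 273.15)^(1/3) = 6.342569
PPI_blend = 0.69 * 6.20712 + 0.31 * 6.342569 = 6.249109
PP_blend = 6.249109^3 - 273.15 = 244.0362 - 273.15 = -29.11

-29.11 degC


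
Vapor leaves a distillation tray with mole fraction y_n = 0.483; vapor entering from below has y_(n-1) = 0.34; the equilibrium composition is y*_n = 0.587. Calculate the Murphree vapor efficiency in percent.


Murphree vapor efficiency: EMV = (y_n - y_(n-1)) / (y*_n - y_(n-1)) * 100
EMV = (0.483 - 0.34) / (0.587 - 0.34) * 100 = 0.143 / 0.247 * 100 = 57.89

57.89 %


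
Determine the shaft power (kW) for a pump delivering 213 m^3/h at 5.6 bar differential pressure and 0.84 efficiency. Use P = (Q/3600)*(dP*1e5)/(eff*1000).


Q = 213 / 3600 = 0.0591667 m^3/s
P = 0.0591667 * (5.6 * 1e5) / 0.84 / 1000 = 39.44

39.44 kW


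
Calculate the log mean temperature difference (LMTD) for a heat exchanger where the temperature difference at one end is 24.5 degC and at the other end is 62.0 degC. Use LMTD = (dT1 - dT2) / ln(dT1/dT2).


LMTD = (dT1 - dT2) / ln(dT1/dT2)
= (24.5 - 62.0) / ln(24.5 / 62.0) = -37.5 / -0.928461 = 40.39

40.39 degC


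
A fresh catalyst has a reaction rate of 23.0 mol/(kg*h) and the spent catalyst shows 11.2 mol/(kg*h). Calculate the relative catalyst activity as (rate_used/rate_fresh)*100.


Activity (%) = (rate_used / rate_fresh) * 100
rate_used = 11.2, rate_fresh = 23.0
= (11.2 / 23.0) * 100
= 0.4870 * 100 = 48.70

48.70 %


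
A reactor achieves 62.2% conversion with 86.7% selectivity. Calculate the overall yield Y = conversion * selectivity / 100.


Overall yield = conversion (%) * selectivity (%) / 100
Conversion = 62.2%, Selectivity = 86.7%
Y = 62.2 * 86.7 / 100
= 53.9274 %

53.9274 %


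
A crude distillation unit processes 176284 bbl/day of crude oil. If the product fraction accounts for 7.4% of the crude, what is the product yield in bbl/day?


Crude throughput = 176284 bbl/day
Fraction yield = 7.4%
yield = throughput * fraction / 100
yield = 176284 * 7.4 / 100 = 13045.016

13045.016 bbl/day


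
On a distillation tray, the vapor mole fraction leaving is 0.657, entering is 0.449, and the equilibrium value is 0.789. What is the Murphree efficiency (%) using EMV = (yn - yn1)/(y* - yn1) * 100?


Murphree vapor efficiency: EMV = (y_n - y_(n-1)) / (y*_n - y_(n-1)) * 100
EMV = (0.657 - 0.449) / (0.789 - 0.449) * 100 = 0.208 / 0.34 * 100 = 61.18

61.18 %


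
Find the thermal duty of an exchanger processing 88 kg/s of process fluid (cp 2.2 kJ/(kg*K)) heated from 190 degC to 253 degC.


Q = m_dot * cp * delta_T
delta_T = 253 - 190 = 63 K
Q = 88 * 2.2 * 63
= 193.6 * 63
= 12196.8 kW

12196.8 kW


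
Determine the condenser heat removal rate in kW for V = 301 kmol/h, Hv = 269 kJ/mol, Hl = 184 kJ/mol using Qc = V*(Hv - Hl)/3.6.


Qc = 301 * (269 - 184) / 3.6 = 301 * 85 / 3.6 = 7107

7107 kW


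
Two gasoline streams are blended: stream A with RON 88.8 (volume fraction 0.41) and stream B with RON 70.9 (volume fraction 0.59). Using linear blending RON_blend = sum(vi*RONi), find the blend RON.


Linear blending: RON_blend = sum(vi * RONi)
Contribution 1: 0.41 * 88.8 = 36.408
Contribution 2: 0.59 * 70.9 = 41.831
RON_blend = 36.408 + 41.831 = 78.239

78.239


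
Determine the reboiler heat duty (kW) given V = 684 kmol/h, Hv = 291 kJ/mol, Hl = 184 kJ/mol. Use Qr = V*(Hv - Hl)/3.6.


Qr = 684 * (291 - 184) / 3.6 = 684 * 107 / 3.6 = 20330

20330 kW


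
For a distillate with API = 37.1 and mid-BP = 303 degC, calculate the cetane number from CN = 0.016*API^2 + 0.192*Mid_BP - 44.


CN = 0.016 * 37.1^2 + 0.192 * 303 - 44
CN = 22.02256 + 58.176 - 44 = 36.19856

36.19856


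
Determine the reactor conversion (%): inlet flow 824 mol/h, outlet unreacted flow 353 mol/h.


X = (F_in - F_out) / F_in * 100
Moles reacted = 824 - 353 = 471
X = 471 / 824 * 100
= 0.5716 * 100
= 57.16 %

57.16 %


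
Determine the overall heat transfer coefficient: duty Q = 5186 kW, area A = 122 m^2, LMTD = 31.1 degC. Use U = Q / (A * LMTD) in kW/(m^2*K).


From Q = U*A*LMTD, U = Q / (A * LMTD)
U = 5186 / (122 * 31.1) = 5186 / 3794.2 = 1.367

1.367 kW/(m^2*K)


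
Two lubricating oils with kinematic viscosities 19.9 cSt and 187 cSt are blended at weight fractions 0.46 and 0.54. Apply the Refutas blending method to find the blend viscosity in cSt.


Refutas method: VBN_i = 14.534*ln(ln(visc_i + 0.8)) + 10.975, blended linearly by mass fraction; since VBN is linear in VBI_i = ln(ln(visc_i + 0.8)) and the fractions sum to 1, blend VBI directly: visc = exp(exp(VBI_blend)) - 0.8
VBI_1 = ln(ln(19.9 + 0.8)) = 1.10861
VBI_2 = ln(ln(187 + 0.8)) = 1.65544
VBI_blend = 0.46 * 1.10861 + 0.54 * 1.65544 = 1.4039
visc_blend = exp(exp(1.4039)) - 0.8 = 57.82

57.82 cSt


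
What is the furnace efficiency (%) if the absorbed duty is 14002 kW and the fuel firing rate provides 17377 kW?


Furnace efficiency = Q_absorbed / Q_fuel * 100
= 14002 / 17377 * 100 = 80.58

80.58 %


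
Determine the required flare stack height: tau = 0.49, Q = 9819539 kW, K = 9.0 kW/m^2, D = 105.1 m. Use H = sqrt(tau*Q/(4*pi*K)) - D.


tau*Q/(4*pi*K) = 0.49 * 9819539 / (4 * pi * 9.0) = 42543.7
sqrt(42543.7) = 206.261
H = 206.261 - 105.1 = 101.2

101.2 m


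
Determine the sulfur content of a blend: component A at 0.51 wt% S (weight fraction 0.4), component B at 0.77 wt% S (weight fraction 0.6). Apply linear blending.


Linear sulfur blending: S_blend = x1*S1 + x2*S2
Contribution 1: 0.4 * 0.51 = 0.204 wt%
Contribution 2: 0.6 * 0.77 = 0.462 wt%
S_blend = 0.204 + 0.462 = 0.666

0.666 wt%


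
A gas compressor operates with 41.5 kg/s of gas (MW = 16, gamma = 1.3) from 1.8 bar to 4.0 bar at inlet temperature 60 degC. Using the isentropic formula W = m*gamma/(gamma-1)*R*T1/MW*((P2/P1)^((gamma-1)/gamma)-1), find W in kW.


Isentropic work: W = m*(gamma/(gamma-1))*(R*T1/MW)*((P2/P1)^((gamma-1)/gamma) - 1)
T1 = 60 + 273.15 = 333.15 K
Pressure ratio = 4.0 / 1.8 = 2.22222
Exponent = (1.3 - 1)/1.3 = 0.230769
(P2/P1)^exp - 1 = 2.22222^0.230769 - 1 = 0.202341
W = 41.5 * 1.3 / 0.3 * 8.314 * 333.15 / 16 * 0.202341 = 6299

6299 kW


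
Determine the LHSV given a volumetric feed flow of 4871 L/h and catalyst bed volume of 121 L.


LHSV = volumetric feed rate / catalyst volume
= 4871 L/h / 121 L
= 40.26 h^-1

40.26 h^-1


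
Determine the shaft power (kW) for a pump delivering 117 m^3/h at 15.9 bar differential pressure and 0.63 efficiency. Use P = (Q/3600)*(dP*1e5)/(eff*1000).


Q = 117 / 3600 = 0.0325 m^3/s
P = 0.0325 * (15.9 * 1e5) / 0.63 / 1000 = 82.02

82.02 kW


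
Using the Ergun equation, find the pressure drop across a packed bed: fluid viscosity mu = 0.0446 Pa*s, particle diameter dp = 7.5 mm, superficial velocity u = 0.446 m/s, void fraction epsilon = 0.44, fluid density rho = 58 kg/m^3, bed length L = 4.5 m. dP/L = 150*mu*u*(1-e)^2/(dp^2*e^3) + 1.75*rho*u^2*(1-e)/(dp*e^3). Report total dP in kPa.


dp = 7.5 mm = 0.0075 m
Viscous term = 150*0.0446*0.446*(1-0.44)^2 / (0.0075^2*0.44^3) = 195279
Inertial term = 1.75*58*0.446^2*(1-0.44) / (0.0075*0.44^3) = 17697.2
dP/L = 195279 + 17697.2 = 212976 Pa/m
dP = 212976 * 4.5 / 1000 = 958.4 kPa

958.4 kPa


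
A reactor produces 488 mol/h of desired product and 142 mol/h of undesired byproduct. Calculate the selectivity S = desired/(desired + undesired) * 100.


Selectivity = desired / (desired + undesired) * 100
Total products = 488 + 142 = 630 mol/h
S = 488 / 630 * 100
= 0.7746 * 100
= 77.46 %

77.46 %


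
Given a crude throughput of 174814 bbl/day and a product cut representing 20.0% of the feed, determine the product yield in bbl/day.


Crude throughput = 174814 bbl/day
Fraction yield = 20.0%
yield = throughput * fraction / 100
yield = 174814 * 20.0 / 100 = 34962.8

34962.8 bbl/day


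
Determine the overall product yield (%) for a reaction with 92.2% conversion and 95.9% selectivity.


Overall yield = conversion (%) * selectivity (%) / 100
Conversion = 92.2%, Selectivity = 95.9%
Y = 92.2 * 95.9 / 100
= 88.4198 %

88.4198 %


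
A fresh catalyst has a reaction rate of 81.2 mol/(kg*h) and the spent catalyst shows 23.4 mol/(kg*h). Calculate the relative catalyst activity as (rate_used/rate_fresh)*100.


Activity (%) = (rate_used / rate_fresh) * 100
rate_used = 23.4, rate_fresh = 81.2
= (23.4 / 81.2) * 100
= 0.2882 * 100 = 28.82

28.82 %


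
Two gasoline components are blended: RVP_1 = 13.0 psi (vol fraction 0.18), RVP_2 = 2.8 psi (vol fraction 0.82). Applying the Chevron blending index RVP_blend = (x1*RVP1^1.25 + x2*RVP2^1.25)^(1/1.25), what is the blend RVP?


Chevron index: RVP_blend = (sum xi*RVPi^1.25)^(1/1.25)
RVP^1.25 terms: 0.18 * 13.0^1.25 + 0.82 * 2.8^1.25 = 7.41329
RVP_blend = 7.41329^(1/1.25) = 4.966

4.966 psi


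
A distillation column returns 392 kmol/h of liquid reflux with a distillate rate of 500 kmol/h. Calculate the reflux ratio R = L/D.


Reflux ratio definition: R = L / D (liquid returned / distillate withdrawn)
L = 392 kmol/h, D = 500 kmol/h
R = 392 / 500 = 0.7840

0.7840


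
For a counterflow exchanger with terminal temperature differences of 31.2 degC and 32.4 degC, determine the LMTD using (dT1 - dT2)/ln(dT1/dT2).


LMTD = (dT1 - dT2) / ln(dT1/dT2)
= (31.2 - 32.4) / ln(31.2 / 32.4) = -1.2 / -0.0377403 = 31.80

31.80 degC


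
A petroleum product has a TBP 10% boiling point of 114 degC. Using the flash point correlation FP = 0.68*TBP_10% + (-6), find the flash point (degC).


FP = 0.68 * 114 + (-6) = 71.52

71.52 degC


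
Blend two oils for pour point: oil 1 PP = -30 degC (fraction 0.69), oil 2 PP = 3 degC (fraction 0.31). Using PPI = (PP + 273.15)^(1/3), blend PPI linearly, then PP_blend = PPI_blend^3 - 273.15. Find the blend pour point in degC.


PPI_1 = (-30 + 273.15)^(1/3) = 6.241535
PPI_2 = (3 + 273.15)^(1/3) = 6.512009
PPI_blend = 0.69 * 6.241535 + 0.31 * 6.512009 = 6.325382
PP_blend = 6.325382^3 - 273.15 = 253.0814 - 273.15 = -20.07

-20.07 degC


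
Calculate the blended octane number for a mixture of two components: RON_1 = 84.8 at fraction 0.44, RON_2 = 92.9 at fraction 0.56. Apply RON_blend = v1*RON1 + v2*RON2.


Linear blending: RON_blend = sum(vi * RONi)
Contribution 1: 0.44 * 84.8 = 37.312
Contribution 2: 0.56 * 92.9 = 52.024
RON_blend = 37.312 + 52.024 = 89.336

89.336


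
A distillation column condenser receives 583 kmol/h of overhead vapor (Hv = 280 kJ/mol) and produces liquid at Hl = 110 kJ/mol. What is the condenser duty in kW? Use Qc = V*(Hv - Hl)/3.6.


Qc = 583 * (280 - 110) / 3.6 = 583 * 170 / 3.6 = 27530

27530 kW


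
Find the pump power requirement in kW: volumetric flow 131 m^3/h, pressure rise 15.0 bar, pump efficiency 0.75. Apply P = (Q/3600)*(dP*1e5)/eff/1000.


Q = 131 / 3600 = 0.0363889 m^3/s
P = 0.0363889 * (15.0 * 1e5) / 0.75 / 1000 = 72.78

72.78 kW


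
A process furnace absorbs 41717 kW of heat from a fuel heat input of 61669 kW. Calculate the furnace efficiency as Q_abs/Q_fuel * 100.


Furnace efficiency = Q_absorbed / Q_fuel * 100
= 41717 / 61669 * 100 = 67.65

67.65 %


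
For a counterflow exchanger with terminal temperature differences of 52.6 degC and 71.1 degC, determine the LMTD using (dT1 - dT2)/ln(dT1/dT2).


LMTD = (dT1 - dT2) / ln(dT1/dT2)
= (52.6 - 71.1) / ln(52.6 / 71.1) = -18.5 / -0.301371 = 61.39

61.39 degC


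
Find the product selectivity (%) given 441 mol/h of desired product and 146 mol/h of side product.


Selectivity = desired / (desired + undesired) * 100
Total products = 441 + 146 = 587 mol/h
S = 441 / 587 * 100
= 0.7513 * 100
= 75.13 %

75.13 %


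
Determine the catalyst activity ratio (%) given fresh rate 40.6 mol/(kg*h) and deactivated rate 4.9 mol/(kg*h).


Activity (%) = (rate_used / rate_fresh) * 100
rate_used = 4.9, rate_fresh = 40.6
= (4.9 / 40.6) * 100
= 0.1207 * 100 = 12.07

12.07 %


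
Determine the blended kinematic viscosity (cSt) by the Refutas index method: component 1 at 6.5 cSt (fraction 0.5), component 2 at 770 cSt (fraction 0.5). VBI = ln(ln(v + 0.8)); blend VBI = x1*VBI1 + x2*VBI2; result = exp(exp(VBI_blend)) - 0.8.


Refutas method: VBN_i = 14.534*ln(ln(visc_i + 0.8)) + 10.975, blended linearly by mass fraction; since VBN is linear in VBI_i = ln(ln(visc_i + 0.8)) and the fractions sum to 1, blend VBI directly: visc = exp(exp(VBI_blend)) - 0.8
VBI_1 = ln(ln(6.5 + 0.8)) = 0.687066
VBI_2 = ln(ln(770 + 0.8)) = 1.89423
VBI_blend = 0.5 * 0.687066 + 0.5 * 1.89423 = 1.29065
visc_blend = exp(exp(1.29065)) - 0.8 = 37.11

37.11 cSt


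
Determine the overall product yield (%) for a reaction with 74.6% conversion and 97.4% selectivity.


Overall yield = conversion (%) * selectivity (%) / 100
Conversion = 74.6%, Selectivity = 97.4%
Y = 74.6 * 97.4 / 100
= 72.6604 %

72.6604 %


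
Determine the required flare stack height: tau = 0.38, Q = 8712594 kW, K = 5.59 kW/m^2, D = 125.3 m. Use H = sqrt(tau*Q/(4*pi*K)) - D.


tau*Q/(4*pi*K) = 0.38 * 8712594 / (4 * pi * 5.59) = 47131.3
sqrt(47131.3) = 217.097
H = 217.097 - 125.3 = 91.80

91.80 m


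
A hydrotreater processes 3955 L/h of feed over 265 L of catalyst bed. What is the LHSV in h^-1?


LHSV = volumetric feed rate / catalyst volume
= 3955 L/h / 265 L
= 14.92 h^-1

14.92 h^-1


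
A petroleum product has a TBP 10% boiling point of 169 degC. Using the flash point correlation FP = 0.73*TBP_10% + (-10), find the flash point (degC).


FP = 0.73 * 169 + (-10) = 113.37

113.37 degC
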